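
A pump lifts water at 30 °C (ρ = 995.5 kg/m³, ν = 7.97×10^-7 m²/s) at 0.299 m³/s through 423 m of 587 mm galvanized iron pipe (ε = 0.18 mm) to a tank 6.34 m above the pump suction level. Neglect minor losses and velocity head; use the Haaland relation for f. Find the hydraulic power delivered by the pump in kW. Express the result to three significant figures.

P_hyd ≈ 20.6 kW

V = 4Q/(πD²) = 1.105 m/s; Re = 8.14×10^5; ε/D = 3.07×10^-4; f = 0.01579
h_f = f(L/D)V²/2g = 0.7081 m
Total head H = z + h_f = 6.34 + 0.7081 = 7.048 m
P_hyd = ρgQH = 995.5·9.81·0.299·7.048 = 20.58 kW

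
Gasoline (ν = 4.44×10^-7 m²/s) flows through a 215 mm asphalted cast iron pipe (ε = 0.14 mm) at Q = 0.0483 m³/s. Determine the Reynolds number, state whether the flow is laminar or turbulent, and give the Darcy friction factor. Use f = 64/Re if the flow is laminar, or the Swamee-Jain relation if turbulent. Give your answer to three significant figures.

V = 4Q/(πD²) = 1.330 m/s
Re = VD/ν = 1.330·0.215/4.44×10^-7 = 6.44×10^5
Re > 4000 → turbulent; ε/D = 6.51×10^-4
Swamee-Jain: f = 0.01848

Re ≈ 6.44×10^5; turbulent; f ≈ 0.0185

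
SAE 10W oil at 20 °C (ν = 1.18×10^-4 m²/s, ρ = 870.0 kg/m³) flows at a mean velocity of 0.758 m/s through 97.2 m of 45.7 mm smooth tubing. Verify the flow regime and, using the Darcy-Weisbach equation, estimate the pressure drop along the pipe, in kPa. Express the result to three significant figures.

Re = VD/ν = 0.758·0.04570/1.18×10^-4 = 294 → laminar (Re < 2300)
f = 64/Re = 0.2180
h_f = f(L/D)V²/(2g) = 0.2180·(97.2/0.04570)·0.758²/(2·9.81) = 13.58 m
Δp = ρg·h_f = 870.0·9.81·13.58 = 115.9 kPa

Δp ≈ 116 kPa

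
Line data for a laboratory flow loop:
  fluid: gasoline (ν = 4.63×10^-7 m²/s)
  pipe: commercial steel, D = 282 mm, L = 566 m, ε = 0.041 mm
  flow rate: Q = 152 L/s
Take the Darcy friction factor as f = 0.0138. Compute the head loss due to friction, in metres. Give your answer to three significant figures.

V = 4Q/(πD²) = 4·0.152/(π·0.282²) = 2.434 m/s
h_f = f(L/D)V²/(2g) = 0.01380·(566/0.282)·2.434²/(2·9.81) = 8.361 m

h_f ≈ 8.36 m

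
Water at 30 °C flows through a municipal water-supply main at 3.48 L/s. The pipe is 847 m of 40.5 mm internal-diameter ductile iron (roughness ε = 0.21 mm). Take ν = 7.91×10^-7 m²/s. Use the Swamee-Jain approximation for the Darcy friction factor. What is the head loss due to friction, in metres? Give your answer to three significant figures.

h_f ≈ 246 m

V = 4Q/(πD²) = 4·0.00348/(π·0.0405²) = 2.701 m/s
Re = VD/ν = 2.701·0.0405/7.91×10^-7 = 1.38×10^5 → turbulent
ε/D = 0.21/40.5 = 0.00519
Swamee-Jain: f = 0.03159
h_f = f(L/D)V²/(2g) = 0.03159·(847/0.0405)·2.701²/(2·9.81) = 245.7 m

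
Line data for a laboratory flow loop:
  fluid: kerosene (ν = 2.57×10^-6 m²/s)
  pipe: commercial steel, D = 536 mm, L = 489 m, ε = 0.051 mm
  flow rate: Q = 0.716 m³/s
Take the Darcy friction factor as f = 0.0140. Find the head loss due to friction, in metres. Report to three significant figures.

V = 4Q/(πD²) = 4·0.716/(π·0.536²) = 3.173 m/s
h_f = f(L/D)V²/(2g) = 0.01400·(489/0.536)·3.173²/(2·9.81) = 6.555 m

h_f ≈ 6.55 m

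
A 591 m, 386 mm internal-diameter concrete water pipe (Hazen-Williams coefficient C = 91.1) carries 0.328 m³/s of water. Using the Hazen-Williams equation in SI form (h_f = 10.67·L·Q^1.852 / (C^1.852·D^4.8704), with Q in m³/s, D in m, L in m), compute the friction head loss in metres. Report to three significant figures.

h_f ≈ 19.4 m

h_f = 10.67·591·0.328^1.852 / (91.1^1.852·0.386^4.8704) = 19.39 m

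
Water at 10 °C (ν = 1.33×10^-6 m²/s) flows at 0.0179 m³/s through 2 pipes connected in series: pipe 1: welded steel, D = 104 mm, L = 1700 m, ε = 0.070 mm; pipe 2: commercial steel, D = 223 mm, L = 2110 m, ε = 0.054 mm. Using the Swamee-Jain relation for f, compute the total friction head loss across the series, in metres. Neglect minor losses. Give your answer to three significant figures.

Pipe 1: V = 2.107 m/s, Re = 1.65×10^5, ε/D = 6.73×10^-4, f = 0.02011, h_1 = f(L/D)V²/2g = 74.38 m
Pipe 2: V = 0.4583 m/s, Re = 7.68×10^4, ε/D = 2.42×10^-4, f = 0.02007, h_2 = f(L/D)V²/2g = 2.033 m
Series → Q common, losses add: H = Σh = 76.41 m

H ≈ 76.4 m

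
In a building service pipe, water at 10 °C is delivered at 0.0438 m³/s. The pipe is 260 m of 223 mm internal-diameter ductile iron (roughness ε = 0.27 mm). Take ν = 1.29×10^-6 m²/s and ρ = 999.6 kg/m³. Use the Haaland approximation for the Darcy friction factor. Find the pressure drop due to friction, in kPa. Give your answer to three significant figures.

V = 4Q/(πD²) = 4·0.0438/(π·0.223²) = 1.121 m/s
Re = VD/ν = 1.121·0.223/1.29×10^-6 = 1.94×10^5 → turbulent
ε/D = 0.27/223 = 0.00121
Haaland: f = 0.02175
h_f = f(L/D)V²/(2g) = 0.02175·(260/0.223)·1.121²/(2·9.81) = 1.625 m
Δp = ρg·h_f = 999.6·9.81·1.625 = 15.94 kPa

Δp ≈ 15.9 kPa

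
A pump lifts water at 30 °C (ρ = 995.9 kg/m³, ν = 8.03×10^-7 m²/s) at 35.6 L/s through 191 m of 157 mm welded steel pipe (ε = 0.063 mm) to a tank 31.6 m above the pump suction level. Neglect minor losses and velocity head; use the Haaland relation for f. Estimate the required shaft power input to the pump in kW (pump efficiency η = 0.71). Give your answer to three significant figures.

V = 4Q/(πD²) = 1.839 m/s; Re = 3.60×10^5; ε/D = 4.01×10^-4; f = 0.01725
h_f = f(L/D)V²/2g = 3.617 m
Total head H = z + h_f = 31.6 + 3.617 = 35.22 m
P_hyd = ρgQH = 995.9·9.81·0.0356·35.22 = 12.25 kW
P_shaft = P_hyd/η = 12.25/0.71 = 17.25 kW

P_shaft ≈ 17.3 kW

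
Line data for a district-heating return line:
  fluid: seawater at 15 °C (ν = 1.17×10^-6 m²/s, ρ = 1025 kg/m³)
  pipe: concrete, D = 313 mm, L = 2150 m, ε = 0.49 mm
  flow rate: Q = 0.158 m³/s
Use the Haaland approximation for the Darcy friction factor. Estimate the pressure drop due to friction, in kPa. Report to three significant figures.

V = 4Q/(πD²) = 4·0.158/(π·0.313²) = 2.053 m/s
Re = VD/ν = 2.053·0.313/1.17×10^-6 = 5.49×10^5 → turbulent
ε/D = 0.49/313 = 0.00157
Haaland: f = 0.02236
h_f = f(L/D)V²/(2g) = 0.02236·(2150/0.313)·2.053²/(2·9.81) = 33.01 m
Δp = ρg·h_f = 1025·9.81·33.01 = 331.9 kPa

Δp ≈ 332 kPa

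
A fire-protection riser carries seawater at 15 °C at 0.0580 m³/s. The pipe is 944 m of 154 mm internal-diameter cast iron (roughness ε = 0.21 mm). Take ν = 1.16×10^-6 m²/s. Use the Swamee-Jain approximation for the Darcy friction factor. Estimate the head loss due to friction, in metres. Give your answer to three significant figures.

V = 4Q/(πD²) = 4·0.0580/(π·0.154²) = 3.114 m/s
Re = VD/ν = 3.114·0.154/1.16×10^-6 = 4.13×10^5 → turbulent
ε/D = 0.21/154 = 0.00136
Swamee-Jain: f = 0.02191
h_f = f(L/D)V²/(2g) = 0.02191·(944/0.154)·3.114²/(2·9.81) = 66.38 m

h_f ≈ 66.4 m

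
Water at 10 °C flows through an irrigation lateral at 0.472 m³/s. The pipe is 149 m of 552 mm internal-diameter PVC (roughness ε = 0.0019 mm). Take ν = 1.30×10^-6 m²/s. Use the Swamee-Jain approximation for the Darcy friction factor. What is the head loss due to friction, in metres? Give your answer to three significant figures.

V = 4Q/(πD²) = 4·0.472/(π·0.552²) = 1.972 m/s
Re = VD/ν = 1.972·0.552/1.30×10^-6 = 8.37×10^5 → turbulent
ε/D = 0.0019/552 = 3.44×10^-6
Swamee-Jain: f = 0.01204
h_f = f(L/D)V²/(2g) = 0.01204·(149/0.552)·1.972²/(2·9.81) = 0.6443 m

h_f ≈ 0.644 m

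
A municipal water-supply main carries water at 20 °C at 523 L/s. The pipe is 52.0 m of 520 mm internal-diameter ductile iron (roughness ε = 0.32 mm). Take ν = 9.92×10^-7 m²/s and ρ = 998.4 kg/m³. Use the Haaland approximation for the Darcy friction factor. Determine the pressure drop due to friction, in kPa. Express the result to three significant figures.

V = 4Q/(πD²) = 4·0.523/(π·0.520²) = 2.463 m/s
Re = VD/ν = 2.463·0.520/9.92×10^-7 = 1.29×10^6 → turbulent
ε/D = 0.32/520 = 6.15×10^-4
Haaland: f = 0.01784
h_f = f(L/D)V²/(2g) = 0.01784·(52.0/0.520)·2.463²/(2·9.81) = 0.5513 m
Δp = ρg·h_f = 998.4·9.81·0.5513 = 5.400 kPa

Δp ≈ 5.40 kPa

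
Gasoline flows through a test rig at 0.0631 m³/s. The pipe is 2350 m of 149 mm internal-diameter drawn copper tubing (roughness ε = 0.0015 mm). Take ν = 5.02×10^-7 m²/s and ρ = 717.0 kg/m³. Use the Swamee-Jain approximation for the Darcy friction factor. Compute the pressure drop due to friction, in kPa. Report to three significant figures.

V = 4Q/(πD²) = 4·0.0631/(π·0.149²) = 3.619 m/s
Re = VD/ν = 3.619·0.149/5.02×10^-7 = 1.07×10^6 → turbulent
ε/D = 0.0015/149 = 1.01×10^-5
Swamee-Jain: f = 0.01173
h_f = f(L/D)V²/(2g) = 0.01173·(2350/0.149)·3.619²/(2·9.81) = 123.5 m
Δp = ρg·h_f = 717.0·9.81·123.5 = 868.4 kPa

Δp ≈ 868 kPa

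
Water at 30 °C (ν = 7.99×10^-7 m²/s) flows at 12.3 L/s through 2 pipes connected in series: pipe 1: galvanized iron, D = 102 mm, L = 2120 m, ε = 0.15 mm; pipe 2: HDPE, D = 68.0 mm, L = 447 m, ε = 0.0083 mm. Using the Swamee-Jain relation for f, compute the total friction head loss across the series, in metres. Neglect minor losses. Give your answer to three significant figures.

Pipe 1: V = 1.505 m/s, Re = 1.92×10^5, ε/D = 0.00147, f = 0.02292, h_1 = f(L/D)V²/2g = 55.02 m
Pipe 2: V = 3.387 m/s, Re = 2.88×10^5, ε/D = 1.22×10^-4, f = 0.01573, h_2 = f(L/D)V²/2g = 60.44 m
Series → Q common, losses add: H = Σh = 115.5 m

H ≈ 115 m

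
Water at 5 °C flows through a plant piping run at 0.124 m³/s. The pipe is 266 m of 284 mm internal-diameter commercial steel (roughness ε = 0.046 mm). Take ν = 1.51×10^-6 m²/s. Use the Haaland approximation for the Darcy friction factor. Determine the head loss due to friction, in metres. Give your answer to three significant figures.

h_f ≈ 2.82 m

V = 4Q/(πD²) = 4·0.124/(π·0.284²) = 1.957 m/s
Re = VD/ν = 1.957·0.284/1.51×10^-6 = 3.68×10^5 → turbulent
ε/D = 0.046/284 = 1.62×10^-4
Haaland: f = 0.01539
h_f = f(L/D)V²/(2g) = 0.01539·(266/0.284)·1.957²/(2·9.81) = 2.815 m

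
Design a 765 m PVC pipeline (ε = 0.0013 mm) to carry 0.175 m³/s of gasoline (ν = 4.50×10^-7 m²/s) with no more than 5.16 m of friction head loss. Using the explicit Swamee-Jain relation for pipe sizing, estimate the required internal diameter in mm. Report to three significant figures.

D ≈ 336 mm

Swamee-Jain (Type III): D = 0.66·[ε^1.25·(LQ²/(gh_f))^4.75 + ν·Q^9.4·(L/(gh_f))^5.2]^0.04
LQ²/(gh_f) = 0.4628; L/(gh_f) = 15.11
Term 1 = ε^1.25·(…)^4.75 = 1.13×10^-9; Term 2 = ν·Q^9.4·(…)^5.2 = 4.68×10^-8
D = 0.66·(1.13×10^-9 + 4.68×10^-8)^0.04 = 0.3363 m = 336 mm
Check: V = 1.97 m/s, Re = 1.47×10^6, f = 0.01101, h_f = 4.95 m ≈ 5.16 m ✓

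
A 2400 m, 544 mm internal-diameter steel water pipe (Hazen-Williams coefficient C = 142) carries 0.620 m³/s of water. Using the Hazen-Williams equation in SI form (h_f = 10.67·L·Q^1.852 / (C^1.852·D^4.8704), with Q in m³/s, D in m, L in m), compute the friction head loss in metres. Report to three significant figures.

h_f = 10.67·2400·0.620^1.852 / (142^1.852·0.544^4.8704) = 21.16 m

h_f ≈ 21.2 m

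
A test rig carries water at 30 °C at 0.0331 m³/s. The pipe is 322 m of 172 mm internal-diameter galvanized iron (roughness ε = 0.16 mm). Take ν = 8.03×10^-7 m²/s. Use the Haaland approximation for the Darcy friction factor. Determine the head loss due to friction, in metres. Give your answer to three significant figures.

h_f ≈ 3.91 m

V = 4Q/(πD²) = 4·0.0331/(π·0.172²) = 1.425 m/s
Re = VD/ν = 1.425·0.172/8.03×10^-7 = 3.05×10^5 → turbulent
ε/D = 0.16/172 = 9.30×10^-4
Haaland: f = 0.02021
h_f = f(L/D)V²/(2g) = 0.02021·(322/0.172)·1.425²/(2·9.81) = 3.914 m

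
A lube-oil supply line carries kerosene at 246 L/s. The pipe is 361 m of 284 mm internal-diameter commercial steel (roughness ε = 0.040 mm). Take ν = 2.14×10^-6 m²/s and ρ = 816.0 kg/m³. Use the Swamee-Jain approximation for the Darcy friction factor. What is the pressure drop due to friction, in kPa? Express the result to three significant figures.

V = 4Q/(πD²) = 4·0.246/(π·0.284²) = 3.883 m/s
Re = VD/ν = 3.883·0.284/2.14×10^-6 = 5.15×10^5 → turbulent
ε/D = 0.040/284 = 1.41×10^-4
Swamee-Jain: f = 0.01488
h_f = f(L/D)V²/(2g) = 0.01488·(361/0.284)·3.883²/(2·9.81) = 14.54 m
Δp = ρg·h_f = 816.0·9.81·14.54 = 116.4 kPa

Δp ≈ 116 kPa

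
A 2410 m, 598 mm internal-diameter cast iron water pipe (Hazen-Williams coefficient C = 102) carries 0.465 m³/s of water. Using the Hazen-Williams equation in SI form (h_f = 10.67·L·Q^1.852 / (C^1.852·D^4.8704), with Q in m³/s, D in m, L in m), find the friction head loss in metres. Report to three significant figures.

h_f ≈ 14.5 m

h_f = 10.67·2410·0.465^1.852 / (102^1.852·0.598^4.8704) = 14.52 m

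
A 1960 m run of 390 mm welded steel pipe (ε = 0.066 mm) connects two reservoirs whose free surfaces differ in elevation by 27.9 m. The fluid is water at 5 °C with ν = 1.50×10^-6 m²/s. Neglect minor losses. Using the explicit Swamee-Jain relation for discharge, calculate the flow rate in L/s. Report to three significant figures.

Q ≈ 325 L/s

Swamee-Jain (Type II): Q = -0.965·√(gD⁵h_f/L)·ln[ε/(3.7D) + √(3.17ν²L/(gD³h_f))]
√(gD⁵h_f/L) = √(9.81·0.390⁵·27.9/1960) = 0.03550
ε/(3.7D) = 4.57×10^-5; √(3.17ν²L/(gD³h_f)) = 2.93×10^-5
Q = -0.965·0.03550·ln(7.508×10^-5) = 0.3253 m³/s
Check: V = 2.72 m/s, Re = 7.08×10^5, f = 0.01477, h_f = 28.1 m ≈ 27.9 m ✓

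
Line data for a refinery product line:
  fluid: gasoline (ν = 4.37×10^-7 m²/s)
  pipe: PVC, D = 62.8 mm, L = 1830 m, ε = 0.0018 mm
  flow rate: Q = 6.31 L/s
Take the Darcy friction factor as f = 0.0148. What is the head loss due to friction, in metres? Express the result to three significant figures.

V = 4Q/(πD²) = 4·0.00631/(π·0.0628²) = 2.037 m/s
h_f = f(L/D)V²/(2g) = 0.01480·(1830/0.0628)·2.037²/(2·9.81) = 91.22 m

h_f ≈ 91.2 m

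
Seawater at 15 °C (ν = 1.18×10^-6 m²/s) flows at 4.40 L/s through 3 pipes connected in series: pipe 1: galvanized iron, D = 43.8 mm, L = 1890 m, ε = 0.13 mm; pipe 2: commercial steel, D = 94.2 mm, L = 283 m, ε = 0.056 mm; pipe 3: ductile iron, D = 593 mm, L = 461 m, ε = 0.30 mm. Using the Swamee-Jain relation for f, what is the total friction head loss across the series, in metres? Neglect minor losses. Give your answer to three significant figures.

H ≈ 518 m

Pipe 1: V = 2.920 m/s, Re = 1.08×10^5, ε/D = 0.00297, f = 0.02754, h_1 = f(L/D)V²/2g = 516.6 m
Pipe 2: V = 0.6313 m/s, Re = 5.04×10^4, ε/D = 5.94×10^-4, f = 0.02291, h_2 = f(L/D)V²/2g = 1.398 m
Pipe 3: V = 0.01593 m/s, Re = 8010, ε/D = 5.06×10^-4, f = 0.03375, h_3 = f(L/D)V²/2g = 3.394×10^-4 m
Series → Q common, losses add: H = Σh = 518.0 m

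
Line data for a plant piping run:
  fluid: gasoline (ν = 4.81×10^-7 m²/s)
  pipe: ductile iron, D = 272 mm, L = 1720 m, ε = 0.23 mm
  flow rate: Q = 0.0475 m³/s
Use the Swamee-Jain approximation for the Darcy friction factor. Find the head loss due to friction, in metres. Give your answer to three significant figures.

h_f ≈ 4.24 m

V = 4Q/(πD²) = 4·0.0475/(π·0.272²) = 0.8175 m/s
Re = VD/ν = 0.8175·0.272/4.81×10^-7 = 4.62×10^5 → turbulent
ε/D = 0.23/272 = 8.46×10^-4
Swamee-Jain: f = 0.01971
h_f = f(L/D)V²/(2g) = 0.01971·(1720/0.272)·0.8175²/(2·9.81) = 4.244 m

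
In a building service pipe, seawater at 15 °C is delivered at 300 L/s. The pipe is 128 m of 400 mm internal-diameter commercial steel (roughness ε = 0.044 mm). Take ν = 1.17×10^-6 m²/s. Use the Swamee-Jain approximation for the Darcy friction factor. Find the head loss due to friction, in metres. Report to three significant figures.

V = 4Q/(πD²) = 4·0.300/(π·0.400²) = 2.387 m/s
Re = VD/ν = 2.387·0.400/1.17×10^-6 = 8.16×10^5 → turbulent
ε/D = 0.044/400 = 1.10×10^-4
Swamee-Jain: f = 0.01389
h_f = f(L/D)V²/(2g) = 0.01389·(128/0.400)·2.387²/(2·9.81) = 1.291 m

h_f ≈ 1.29 m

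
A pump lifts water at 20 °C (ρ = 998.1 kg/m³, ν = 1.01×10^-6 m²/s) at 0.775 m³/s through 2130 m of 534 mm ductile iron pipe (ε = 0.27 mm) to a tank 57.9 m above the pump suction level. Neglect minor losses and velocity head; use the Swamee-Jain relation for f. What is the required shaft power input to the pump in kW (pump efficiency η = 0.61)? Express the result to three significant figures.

V = 4Q/(πD²) = 3.460 m/s; Re = 1.83×10^6; ε/D = 5.06×10^-4; f = 0.01710
h_f = f(L/D)V²/2g = 41.62 m
Total head H = z + h_f = 57.9 + 41.62 = 99.52 m
P_hyd = ρgQH = 998.1·9.81·0.775·99.52 = 755.2 kW
P_shaft = P_hyd/η = 755.2/0.61 = 1238 kW

P_shaft ≈ 1240 kW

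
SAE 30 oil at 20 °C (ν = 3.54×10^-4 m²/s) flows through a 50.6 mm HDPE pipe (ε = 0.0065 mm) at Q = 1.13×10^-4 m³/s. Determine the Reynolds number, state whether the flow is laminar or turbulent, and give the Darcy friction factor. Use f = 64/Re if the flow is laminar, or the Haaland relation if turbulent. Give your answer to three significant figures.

V = 4Q/(πD²) = 0.05619 m/s
Re = VD/ν = 0.05619·0.0506/3.54×10^-4 = 8.03
Re < 2300 → laminar → f = 64/Re = 7.968

Re ≈ 8.03; laminar; f = 64/Re ≈ 7.97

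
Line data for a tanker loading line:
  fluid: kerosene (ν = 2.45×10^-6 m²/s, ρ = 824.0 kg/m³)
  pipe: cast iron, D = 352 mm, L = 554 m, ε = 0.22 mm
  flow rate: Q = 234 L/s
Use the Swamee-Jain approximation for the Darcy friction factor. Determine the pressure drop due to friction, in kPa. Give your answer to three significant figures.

Δp ≈ 70.7 kPa

V = 4Q/(πD²) = 4·0.234/(π·0.352²) = 2.405 m/s
Re = VD/ν = 2.405·0.352/2.45×10^-6 = 3.45×10^5 → turbulent
ε/D = 0.22/352 = 6.25×10^-4
Swamee-Jain: f = 0.01885
h_f = f(L/D)V²/(2g) = 0.01885·(554/0.352)·2.405²/(2·9.81) = 8.745 m
Δp = ρg·h_f = 824.0·9.81·8.745 = 70.69 kPa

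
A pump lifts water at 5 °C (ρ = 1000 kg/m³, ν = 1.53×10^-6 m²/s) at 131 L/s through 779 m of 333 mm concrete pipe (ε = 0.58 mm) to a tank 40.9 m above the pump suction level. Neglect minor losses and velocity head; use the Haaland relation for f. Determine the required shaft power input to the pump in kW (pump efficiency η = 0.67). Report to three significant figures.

V = 4Q/(πD²) = 1.504 m/s; Re = 3.27×10^5; ε/D = 0.00174; f = 0.02316
h_f = f(L/D)V²/2g = 6.249 m
Total head H = z + h_f = 40.9 + 6.249 = 47.15 m
P_hyd = ρgQH = 1000·9.81·0.131·47.15 = 60.59 kW
P_shaft = P_hyd/η = 60.59/0.67 = 90.43 kW

P_shaft ≈ 90.4 kW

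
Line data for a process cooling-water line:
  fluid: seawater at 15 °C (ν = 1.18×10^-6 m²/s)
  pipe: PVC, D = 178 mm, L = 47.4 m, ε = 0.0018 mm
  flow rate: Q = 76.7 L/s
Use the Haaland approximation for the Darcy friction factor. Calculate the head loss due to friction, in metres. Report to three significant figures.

V = 4Q/(πD²) = 4·0.0767/(π·0.178²) = 3.082 m/s
Re = VD/ν = 3.082·0.178/1.18×10^-6 = 4.65×10^5 → turbulent
ε/D = 0.0018/178 = 1.01×10^-5
Haaland: f = 0.01334
h_f = f(L/D)V²/(2g) = 0.01334·(47.4/0.178)·3.082²/(2·9.81) = 1.721 m

h_f ≈ 1.72 m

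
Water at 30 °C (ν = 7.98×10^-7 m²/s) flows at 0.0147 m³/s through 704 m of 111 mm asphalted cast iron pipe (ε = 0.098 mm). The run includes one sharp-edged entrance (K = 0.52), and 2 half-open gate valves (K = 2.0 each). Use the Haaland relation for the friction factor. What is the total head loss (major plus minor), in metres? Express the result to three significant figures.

H_L ≈ 15.7 m

V = 4Q/(πD²) = 1.519 m/s; V²/2g = 0.1176 m
Re = 2.11×10^5, ε/D = 8.83×10^-4 → f = 0.02037 (Haaland)
Major: h_f = f(L/D)·V²/2g = 0.02037·6342·0.1176 = 15.19 m
Minor: ΣK = 4.52; h_m = ΣK·V²/2g = 0.5316 m
Total H_L = 15.19 + 0.5316 = 15.72 m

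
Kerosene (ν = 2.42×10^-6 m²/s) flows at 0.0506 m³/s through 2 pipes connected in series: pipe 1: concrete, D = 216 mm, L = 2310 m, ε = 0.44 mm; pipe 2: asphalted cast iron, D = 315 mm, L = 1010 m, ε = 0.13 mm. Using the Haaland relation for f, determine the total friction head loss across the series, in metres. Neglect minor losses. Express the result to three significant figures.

H ≈ 27.2 m

Pipe 1: V = 1.381 m/s, Re = 1.23×10^5, ε/D = 0.00204, f = 0.02481, h_1 = f(L/D)V²/2g = 25.79 m
Pipe 2: V = 0.6493 m/s, Re = 8.45×10^4, ε/D = 4.13×10^-4, f = 0.02017, h_2 = f(L/D)V²/2g = 1.390 m
Series → Q common, losses add: H = Σh = 27.18 m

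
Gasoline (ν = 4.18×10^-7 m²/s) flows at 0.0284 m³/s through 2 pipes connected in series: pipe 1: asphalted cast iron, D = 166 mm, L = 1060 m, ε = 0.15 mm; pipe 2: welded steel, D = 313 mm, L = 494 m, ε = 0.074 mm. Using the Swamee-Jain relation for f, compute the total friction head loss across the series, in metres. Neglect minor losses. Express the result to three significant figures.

H ≈ 11.3 m

Pipe 1: V = 1.312 m/s, Re = 5.21×10^5, ε/D = 9.04×10^-4, f = 0.01990, h_1 = f(L/D)V²/2g = 11.15 m
Pipe 2: V = 0.3691 m/s, Re = 2.76×10^5, ε/D = 2.36×10^-4, f = 0.01674, h_2 = f(L/D)V²/2g = 0.1834 m
Series → Q common, losses add: H = Σh = 11.33 m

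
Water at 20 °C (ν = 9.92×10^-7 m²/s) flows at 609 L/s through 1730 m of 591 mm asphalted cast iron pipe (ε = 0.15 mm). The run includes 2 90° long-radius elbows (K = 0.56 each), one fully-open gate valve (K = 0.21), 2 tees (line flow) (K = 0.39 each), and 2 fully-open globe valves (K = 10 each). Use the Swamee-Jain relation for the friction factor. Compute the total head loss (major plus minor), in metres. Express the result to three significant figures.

V = 4Q/(πD²) = 2.220 m/s; V²/2g = 0.2512 m
Re = 1.32×10^6, ε/D = 2.54×10^-4 → f = 0.01514 (Swamee-Jain)
Major: h_f = f(L/D)·V²/2g = 0.01514·2927·0.2512 = 11.13 m
Minor: ΣK = 22.1; h_m = ΣK·V²/2g = 5.554 m
Total H_L = 11.13 + 5.554 = 16.69 m

H_L ≈ 16.7 m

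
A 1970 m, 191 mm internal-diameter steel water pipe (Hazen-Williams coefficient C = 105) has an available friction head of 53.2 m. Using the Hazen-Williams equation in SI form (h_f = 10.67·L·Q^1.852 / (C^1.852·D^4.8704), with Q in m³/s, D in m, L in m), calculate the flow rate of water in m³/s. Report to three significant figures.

Q ≈ 0.0535 m³/s

Rearranging: Q = [h_f·C^1.852·D^4.8704 / (10.67·L)]^(1/1.852)
Q = [53.2·105^1.852·0.191^4.8704 / (10.67·1970)]^0.540 = 0.05350 m³/s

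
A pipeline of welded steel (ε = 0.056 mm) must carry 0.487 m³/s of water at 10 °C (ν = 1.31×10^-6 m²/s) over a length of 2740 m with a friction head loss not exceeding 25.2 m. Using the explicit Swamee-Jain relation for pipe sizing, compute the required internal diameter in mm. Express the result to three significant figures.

D ≈ 498 mm

Swamee-Jain (Type III): D = 0.66·[ε^1.25·(LQ²/(gh_f))^4.75 + ν·Q^9.4·(L/(gh_f))^5.2]^0.04
LQ²/(gh_f) = 2.629; L/(gh_f) = 11.08
Term 1 = ε^1.25·(…)^4.75 = 4.78×10^-4; Term 2 = ν·Q^9.4·(…)^5.2 = 4.10×10^-4
D = 0.66·(4.78×10^-4 + 4.10×10^-4)^0.04 = 0.4983 m = 498 mm
Check: V = 2.50 m/s, Re = 9.50×10^5, f = 0.01374, h_f = 24.0 m ≈ 25.2 m ✓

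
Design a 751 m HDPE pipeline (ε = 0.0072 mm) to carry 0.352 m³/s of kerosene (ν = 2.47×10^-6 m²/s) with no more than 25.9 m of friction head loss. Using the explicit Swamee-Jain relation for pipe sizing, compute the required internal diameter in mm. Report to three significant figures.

D ≈ 334 mm

Swamee-Jain (Type III): D = 0.66·[ε^1.25·(LQ²/(gh_f))^4.75 + ν·Q^9.4·(L/(gh_f))^5.2]^0.04
LQ²/(gh_f) = 0.3662; L/(gh_f) = 2.956
Term 1 = ε^1.25·(…)^4.75 = 3.16×10^-9; Term 2 = ν·Q^9.4·(…)^5.2 = 3.78×10^-8
D = 0.66·(3.16×10^-9 + 3.78×10^-8)^0.04 = 0.3342 m = 334 mm
Check: V = 4.01 m/s, Re = 5.43×10^5, f = 0.01326, h_f = 24.4 m ≈ 25.9 m ✓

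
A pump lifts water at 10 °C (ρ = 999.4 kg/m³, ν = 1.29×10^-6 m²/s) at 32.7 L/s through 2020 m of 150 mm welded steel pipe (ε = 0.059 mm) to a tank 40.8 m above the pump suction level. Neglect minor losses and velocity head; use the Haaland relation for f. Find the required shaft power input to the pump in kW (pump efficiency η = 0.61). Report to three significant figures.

P_shaft ≈ 43.6 kW

V = 4Q/(πD²) = 1.850 m/s; Re = 2.15×10^5; ε/D = 3.93×10^-4; f = 0.01793
h_f = f(L/D)V²/2g = 42.13 m
Total head H = z + h_f = 40.8 + 42.13 = 82.93 m
P_hyd = ρgQH = 999.4·9.81·0.0327·82.93 = 26.59 kW
P_shaft = P_hyd/η = 26.59/0.61 = 43.59 kW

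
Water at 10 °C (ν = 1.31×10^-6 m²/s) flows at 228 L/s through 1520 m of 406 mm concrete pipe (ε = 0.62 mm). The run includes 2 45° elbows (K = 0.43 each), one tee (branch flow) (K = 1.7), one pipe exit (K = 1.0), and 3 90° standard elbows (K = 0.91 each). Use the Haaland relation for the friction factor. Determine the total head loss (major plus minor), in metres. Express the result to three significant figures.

V = 4Q/(πD²) = 1.761 m/s; V²/2g = 0.1581 m
Re = 5.46×10^5, ε/D = 0.00153 → f = 0.02223 (Haaland)
Major: h_f = f(L/D)·V²/2g = 0.02223·3744·0.1581 = 13.16 m
Minor: ΣK = 6.29; h_m = ΣK·V²/2g = 0.9943 m
Total H_L = 13.16 + 0.9943 = 14.15 m

H_L ≈ 14.1 m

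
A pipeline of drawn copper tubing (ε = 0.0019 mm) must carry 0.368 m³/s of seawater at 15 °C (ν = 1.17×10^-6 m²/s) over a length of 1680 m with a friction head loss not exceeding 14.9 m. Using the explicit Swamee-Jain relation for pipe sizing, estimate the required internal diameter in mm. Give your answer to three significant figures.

Swamee-Jain (Type III): D = 0.66·[ε^1.25·(LQ²/(gh_f))^4.75 + ν·Q^9.4·(L/(gh_f))^5.2]^0.04
LQ²/(gh_f) = 1.557; L/(gh_f) = 11.49
Term 1 = ε^1.25·(…)^4.75 = 5.77×10^-7; Term 2 = ν·Q^9.4·(…)^5.2 = 3.17×10^-5
D = 0.66·(5.77×10^-7 + 3.17×10^-5)^0.04 = 0.4364 m = 436 mm
Check: V = 2.46 m/s, Re = 9.18×10^5, f = 0.01188, h_f = 14.1 m ≈ 14.9 m ✓

D ≈ 436 mm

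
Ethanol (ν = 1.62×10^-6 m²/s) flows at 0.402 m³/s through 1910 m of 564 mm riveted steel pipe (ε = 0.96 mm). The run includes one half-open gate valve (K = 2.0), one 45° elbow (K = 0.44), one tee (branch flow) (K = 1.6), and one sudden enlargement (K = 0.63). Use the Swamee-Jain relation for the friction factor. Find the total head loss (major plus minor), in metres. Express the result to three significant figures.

V = 4Q/(πD²) = 1.609 m/s; V²/2g = 0.1320 m
Re = 5.60×10^5, ε/D = 0.00170 → f = 0.02292 (Swamee-Jain)
Major: h_f = f(L/D)·V²/2g = 0.02292·3387·0.1320 = 10.25 m
Minor: ΣK = 4.67; h_m = ΣK·V²/2g = 0.6163 m
Total H_L = 10.25 + 0.6163 = 10.86 m

H_L ≈ 10.9 m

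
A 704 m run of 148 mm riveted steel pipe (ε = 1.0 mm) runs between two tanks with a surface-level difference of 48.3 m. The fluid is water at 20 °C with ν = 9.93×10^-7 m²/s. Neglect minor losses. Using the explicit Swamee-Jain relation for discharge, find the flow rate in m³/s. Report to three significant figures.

Q ≈ 0.0419 m³/s

Swamee-Jain (Type II): Q = -0.965·√(gD⁵h_f/L)·ln[ε/(3.7D) + √(3.17ν²L/(gD³h_f))]
√(gD⁵h_f/L) = √(9.81·0.148⁵·48.3/704) = 0.006913
ε/(3.7D) = 0.00183; √(3.17ν²L/(gD³h_f)) = 3.78×10^-5
Q = -0.965·0.006913·ln(0.001864) = 0.04193 m³/s
Check: V = 2.44 m/s, Re = 3.63×10^5, f = 0.03366, h_f = 48.5 m ≈ 48.3 m ✓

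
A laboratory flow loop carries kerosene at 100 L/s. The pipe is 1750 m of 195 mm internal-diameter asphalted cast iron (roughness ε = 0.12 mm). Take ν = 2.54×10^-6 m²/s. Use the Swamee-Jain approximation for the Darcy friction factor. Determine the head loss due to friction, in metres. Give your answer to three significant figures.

h_f ≈ 98.2 m

V = 4Q/(πD²) = 4·0.100/(π·0.195²) = 3.348 m/s
Re = VD/ν = 3.348·0.195/2.54×10^-6 = 2.57×10^5 → turbulent
ε/D = 0.12/195 = 6.15×10^-4
Swamee-Jain: f = 0.01915
h_f = f(L/D)V²/(2g) = 0.01915·(1750/0.195)·3.348²/(2·9.81) = 98.23 m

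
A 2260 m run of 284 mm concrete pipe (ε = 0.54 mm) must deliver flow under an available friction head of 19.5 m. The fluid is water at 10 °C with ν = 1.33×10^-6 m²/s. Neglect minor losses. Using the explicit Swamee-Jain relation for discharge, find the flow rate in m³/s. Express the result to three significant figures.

Swamee-Jain (Type II): Q = -0.965·√(gD⁵h_f/L)·ln[ε/(3.7D) + √(3.17ν²L/(gD³h_f))]
√(gD⁵h_f/L) = √(9.81·0.284⁵·19.5/2260) = 0.01251
ε/(3.7D) = 5.14×10^-4; √(3.17ν²L/(gD³h_f)) = 5.38×10^-5
Q = -0.965·0.01251·ln(5.677×10^-4) = 0.09019 m³/s
Check: V = 1.42 m/s, Re = 3.04×10^5, f = 0.02387, h_f = 19.6 m ≈ 19.5 m ✓

Q ≈ 0.0902 m³/s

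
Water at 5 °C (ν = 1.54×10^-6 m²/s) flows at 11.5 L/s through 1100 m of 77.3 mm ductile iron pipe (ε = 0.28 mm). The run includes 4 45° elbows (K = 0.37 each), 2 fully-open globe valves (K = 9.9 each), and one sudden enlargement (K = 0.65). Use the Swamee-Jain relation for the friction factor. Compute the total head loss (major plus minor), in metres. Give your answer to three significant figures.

V = 4Q/(πD²) = 2.450 m/s; V²/2g = 0.3061 m
Re = 1.23×10^5, ε/D = 0.00362 → f = 0.02878 (Swamee-Jain)
Major: h_f = f(L/D)·V²/2g = 0.02878·14230·0.3061 = 125.4 m
Minor: ΣK = 21.9; h_m = ΣK·V²/2g = 6.712 m
Total H_L = 125.4 + 6.712 = 132.1 m

H_L ≈ 132 m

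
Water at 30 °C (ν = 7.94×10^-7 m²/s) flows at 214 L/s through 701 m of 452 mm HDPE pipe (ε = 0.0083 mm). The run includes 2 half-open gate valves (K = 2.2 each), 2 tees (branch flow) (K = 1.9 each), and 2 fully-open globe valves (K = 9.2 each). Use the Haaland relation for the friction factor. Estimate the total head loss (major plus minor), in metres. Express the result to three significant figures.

H_L ≈ 4.16 m

V = 4Q/(πD²) = 1.334 m/s; V²/2g = 0.09066 m
Re = 7.59×10^5, ε/D = 1.84×10^-5 → f = 0.01243 (Haaland)
Major: h_f = f(L/D)·V²/2g = 0.01243·1551·0.09066 = 1.747 m
Minor: ΣK = 26.6; h_m = ΣK·V²/2g = 2.411 m
Total H_L = 1.747 + 2.411 = 4.159 m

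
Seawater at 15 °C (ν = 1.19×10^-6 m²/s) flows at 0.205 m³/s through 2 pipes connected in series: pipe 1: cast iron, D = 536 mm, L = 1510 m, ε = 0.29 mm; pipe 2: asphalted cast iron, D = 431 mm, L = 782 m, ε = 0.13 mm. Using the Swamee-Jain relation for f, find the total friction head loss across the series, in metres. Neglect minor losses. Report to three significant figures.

H ≈ 5.15 m

Pipe 1: V = 0.9085 m/s, Re = 4.09×10^5, ε/D = 5.41×10^-4, f = 0.01821, h_1 = f(L/D)V²/2g = 2.159 m
Pipe 2: V = 1.405 m/s, Re = 5.09×10^5, ε/D = 3.02×10^-4, f = 0.01637, h_2 = f(L/D)V²/2g = 2.988 m
Series → Q common, losses add: H = Σh = 5.147 m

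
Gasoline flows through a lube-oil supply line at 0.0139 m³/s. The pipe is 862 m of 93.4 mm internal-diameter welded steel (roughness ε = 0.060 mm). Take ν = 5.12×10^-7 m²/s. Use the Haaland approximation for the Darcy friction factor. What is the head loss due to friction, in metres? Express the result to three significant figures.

V = 4Q/(πD²) = 4·0.0139/(π·0.0934²) = 2.029 m/s
Re = VD/ν = 2.029·0.0934/5.12×10^-7 = 3.70×10^5 → turbulent
ε/D = 0.060/93.4 = 6.42×10^-4
Haaland: f = 0.01866
h_f = f(L/D)V²/(2g) = 0.01866·(862/0.0934)·2.029²/(2·9.81) = 36.12 m

h_f ≈ 36.1 m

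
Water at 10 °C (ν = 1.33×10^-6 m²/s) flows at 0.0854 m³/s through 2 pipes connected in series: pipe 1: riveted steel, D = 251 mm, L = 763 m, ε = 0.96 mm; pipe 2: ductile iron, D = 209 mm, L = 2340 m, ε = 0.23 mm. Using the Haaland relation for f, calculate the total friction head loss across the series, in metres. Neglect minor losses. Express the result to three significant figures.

Pipe 1: V = 1.726 m/s, Re = 3.26×10^5, ε/D = 0.00382, f = 0.02842, h_1 = f(L/D)V²/2g = 13.12 m
Pipe 2: V = 2.489 m/s, Re = 3.91×10^5, ε/D = 0.00110, f = 0.02076, h_2 = f(L/D)V²/2g = 73.41 m
Series → Q common, losses add: H = Σh = 86.53 m

H ≈ 86.5 m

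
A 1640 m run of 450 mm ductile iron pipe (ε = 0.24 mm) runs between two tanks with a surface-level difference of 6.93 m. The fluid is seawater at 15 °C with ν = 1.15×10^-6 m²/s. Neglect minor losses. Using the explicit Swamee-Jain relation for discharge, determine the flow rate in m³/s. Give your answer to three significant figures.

Q ≈ 0.231 m³/s

Swamee-Jain (Type II): Q = -0.965·√(gD⁵h_f/L)·ln[ε/(3.7D) + √(3.17ν²L/(gD³h_f))]
√(gD⁵h_f/L) = √(9.81·0.450⁵·6.93/1640) = 0.02766
ε/(3.7D) = 1.44×10^-4; √(3.17ν²L/(gD³h_f)) = 3.33×10^-5
Q = -0.965·0.02766·ln(1.775×10^-4) = 0.2305 m³/s
Check: V = 1.45 m/s, Re = 5.67×10^5, f = 0.01788, h_f = 6.98 m ≈ 6.93 m ✓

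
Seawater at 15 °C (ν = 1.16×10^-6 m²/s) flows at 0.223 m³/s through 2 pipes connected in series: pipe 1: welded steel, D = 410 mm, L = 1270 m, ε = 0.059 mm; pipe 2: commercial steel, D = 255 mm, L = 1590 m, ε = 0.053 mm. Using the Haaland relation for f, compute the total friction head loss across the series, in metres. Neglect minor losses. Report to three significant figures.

H ≈ 95.7 m

Pipe 1: V = 1.689 m/s, Re = 5.97×10^5, ε/D = 1.44×10^-4, f = 0.01449, h_1 = f(L/D)V²/2g = 6.528 m
Pipe 2: V = 4.367 m/s, Re = 9.60×10^5, ε/D = 2.08×10^-4, f = 0.01472, h_2 = f(L/D)V²/2g = 89.17 m
Series → Q common, losses add: H = Σh = 95.70 m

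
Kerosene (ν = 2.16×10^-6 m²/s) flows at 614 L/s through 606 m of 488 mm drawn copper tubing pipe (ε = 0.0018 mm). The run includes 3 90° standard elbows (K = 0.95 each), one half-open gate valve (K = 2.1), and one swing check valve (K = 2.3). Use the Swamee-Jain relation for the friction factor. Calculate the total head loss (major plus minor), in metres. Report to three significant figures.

V = 4Q/(πD²) = 3.283 m/s; V²/2g = 0.5493 m
Re = 7.42×10^5, ε/D = 3.69×10^-6 → f = 0.01229 (Swamee-Jain)
Major: h_f = f(L/D)·V²/2g = 0.01229·1242·0.5493 = 8.383 m
Minor: ΣK = 7.25; h_m = ΣK·V²/2g = 3.982 m
Total H_L = 8.383 + 3.982 = 12.37 m

H_L ≈ 12.4 m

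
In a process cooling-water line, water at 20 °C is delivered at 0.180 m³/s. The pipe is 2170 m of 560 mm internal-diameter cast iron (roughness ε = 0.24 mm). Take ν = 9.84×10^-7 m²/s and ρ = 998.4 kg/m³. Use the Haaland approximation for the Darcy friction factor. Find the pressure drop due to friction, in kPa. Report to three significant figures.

V = 4Q/(πD²) = 4·0.180/(π·0.560²) = 0.7308 m/s
Re = VD/ν = 0.7308·0.560/9.84×10^-7 = 4.16×10^5 → turbulent
ε/D = 0.24/560 = 4.29×10^-4
Haaland: f = 0.01728
h_f = f(L/D)V²/(2g) = 0.01728·(2170/0.560)·0.7308²/(2·9.81) = 1.822 m
Δp = ρg·h_f = 998.4·9.81·1.822 = 17.85 kPa

Δp ≈ 17.8 kPa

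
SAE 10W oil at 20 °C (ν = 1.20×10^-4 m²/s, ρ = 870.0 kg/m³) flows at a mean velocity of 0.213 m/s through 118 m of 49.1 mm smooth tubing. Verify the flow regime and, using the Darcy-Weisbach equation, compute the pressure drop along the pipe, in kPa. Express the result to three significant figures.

Δp ≈ 34.8 kPa

Re = VD/ν = 0.213·0.04910/1.20×10^-4 = 87.2 → laminar (Re < 2300)
f = 64/Re = 0.7343
h_f = f(L/D)V²/(2g) = 0.7343·(118/0.04910)·0.213²/(2·9.81) = 4.081 m
Δp = ρg·h_f = 870.0·9.81·4.081 = 34.83 kPa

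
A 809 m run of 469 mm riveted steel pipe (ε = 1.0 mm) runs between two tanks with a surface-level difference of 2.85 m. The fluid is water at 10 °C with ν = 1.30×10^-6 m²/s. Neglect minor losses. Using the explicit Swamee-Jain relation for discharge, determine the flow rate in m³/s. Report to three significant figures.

Q ≈ 0.200 m³/s

Swamee-Jain (Type II): Q = -0.965·√(gD⁵h_f/L)·ln[ε/(3.7D) + √(3.17ν²L/(gD³h_f))]
√(gD⁵h_f/L) = √(9.81·0.469⁵·2.85/809) = 0.02800
ε/(3.7D) = 5.76×10^-4; √(3.17ν²L/(gD³h_f)) = 3.88×10^-5
Q = -0.965·0.02800·ln(6.150×10^-4) = 0.1998 m³/s
Check: V = 1.16 m/s, Re = 4.17×10^5, f = 0.02437, h_f = 2.87 m ≈ 2.85 m ✓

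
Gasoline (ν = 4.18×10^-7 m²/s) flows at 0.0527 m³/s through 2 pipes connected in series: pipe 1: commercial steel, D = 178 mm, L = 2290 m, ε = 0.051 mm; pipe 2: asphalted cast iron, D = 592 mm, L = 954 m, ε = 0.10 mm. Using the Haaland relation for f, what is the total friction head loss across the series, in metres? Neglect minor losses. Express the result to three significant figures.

H ≈ 45.8 m

Pipe 1: V = 2.118 m/s, Re = 9.02×10^5, ε/D = 2.87×10^-4, f = 0.01554, h_1 = f(L/D)V²/2g = 45.71 m
Pipe 2: V = 0.1915 m/s, Re = 2.71×10^5, ε/D = 1.69×10^-4, f = 0.01601, h_2 = f(L/D)V²/2g = 0.04820 m
Series → Q common, losses add: H = Σh = 45.76 m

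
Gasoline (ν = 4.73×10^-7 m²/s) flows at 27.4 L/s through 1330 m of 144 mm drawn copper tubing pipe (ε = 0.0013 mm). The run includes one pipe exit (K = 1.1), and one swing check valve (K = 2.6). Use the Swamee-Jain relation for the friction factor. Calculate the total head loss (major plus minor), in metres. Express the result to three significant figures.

V = 4Q/(πD²) = 1.682 m/s; V²/2g = 0.1443 m
Re = 5.12×10^5, ε/D = 9.03×10^-6 → f = 0.01318 (Swamee-Jain)
Major: h_f = f(L/D)·V²/2g = 0.01318·9236·0.1443 = 17.56 m
Minor: ΣK = 3.70; h_m = ΣK·V²/2g = 0.5338 m
Total H_L = 17.56 + 0.5338 = 18.10 m

H_L ≈ 18.1 m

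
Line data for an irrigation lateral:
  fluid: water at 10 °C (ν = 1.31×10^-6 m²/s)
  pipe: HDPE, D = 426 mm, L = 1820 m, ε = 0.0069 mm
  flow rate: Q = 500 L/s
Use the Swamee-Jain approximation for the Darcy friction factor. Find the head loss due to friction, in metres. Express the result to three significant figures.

V = 4Q/(πD²) = 4·0.500/(π·0.426²) = 3.508 m/s
Re = VD/ν = 3.508·0.426/1.31×10^-6 = 1.14×10^6 → turbulent
ε/D = 0.0069/426 = 1.62×10^-5
Swamee-Jain: f = 0.01178
h_f = f(L/D)V²/(2g) = 0.01178·(1820/0.426)·3.508²/(2·9.81) = 31.55 m

h_f ≈ 31.6 m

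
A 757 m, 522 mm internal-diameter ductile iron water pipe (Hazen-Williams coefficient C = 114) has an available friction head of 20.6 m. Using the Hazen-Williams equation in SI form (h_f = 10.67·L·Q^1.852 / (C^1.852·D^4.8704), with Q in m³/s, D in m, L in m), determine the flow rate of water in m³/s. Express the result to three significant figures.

Q ≈ 0.821 m³/s

Rearranging: Q = [h_f·C^1.852·D^4.8704 / (10.67·L)]^(1/1.852)
Q = [20.6·114^1.852·0.522^4.8704 / (10.67·757)]^0.540 = 0.8206 m³/s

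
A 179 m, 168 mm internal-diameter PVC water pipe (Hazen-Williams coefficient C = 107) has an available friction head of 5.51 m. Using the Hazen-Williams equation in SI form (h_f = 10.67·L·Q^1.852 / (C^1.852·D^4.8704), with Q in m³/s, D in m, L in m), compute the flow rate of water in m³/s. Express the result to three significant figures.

Q ≈ 0.0418 m³/s

Rearranging: Q = [h_f·C^1.852·D^4.8704 / (10.67·L)]^(1/1.852)
Q = [5.51·107^1.852·0.168^4.8704 / (10.67·179)]^0.540 = 0.04175 m³/s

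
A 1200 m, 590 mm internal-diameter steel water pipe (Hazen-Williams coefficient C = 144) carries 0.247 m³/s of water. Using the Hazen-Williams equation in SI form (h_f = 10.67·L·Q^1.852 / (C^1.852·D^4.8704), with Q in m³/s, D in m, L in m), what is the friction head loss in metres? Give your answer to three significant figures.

h_f ≈ 1.26 m

h_f = 10.67·1200·0.247^1.852 / (144^1.852·0.590^4.8704) = 1.263 m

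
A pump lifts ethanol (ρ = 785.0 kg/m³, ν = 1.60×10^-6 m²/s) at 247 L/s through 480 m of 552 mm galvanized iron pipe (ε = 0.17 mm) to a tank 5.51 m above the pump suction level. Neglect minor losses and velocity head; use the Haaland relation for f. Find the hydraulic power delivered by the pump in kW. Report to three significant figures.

P_hyd ≈ 12.0 kW

V = 4Q/(πD²) = 1.032 m/s; Re = 3.56×10^5; ε/D = 3.08×10^-4; f = 0.01662
h_f = f(L/D)V²/2g = 0.7845 m
Total head H = z + h_f = 5.51 + 0.7845 = 6.294 m
P_hyd = ρgQH = 785.0·9.81·0.247·6.294 = 11.97 kW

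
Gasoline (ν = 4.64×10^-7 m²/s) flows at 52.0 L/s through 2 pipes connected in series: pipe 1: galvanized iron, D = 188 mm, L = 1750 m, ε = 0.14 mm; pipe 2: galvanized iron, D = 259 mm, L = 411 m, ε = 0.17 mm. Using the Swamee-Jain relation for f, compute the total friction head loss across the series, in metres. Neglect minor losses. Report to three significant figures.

H ≈ 32.9 m

Pipe 1: V = 1.873 m/s, Re = 7.59×10^5, ε/D = 7.45×10^-4, f = 0.01890, h_1 = f(L/D)V²/2g = 31.46 m
Pipe 2: V = 0.9870 m/s, Re = 5.51×10^5, ε/D = 6.56×10^-4, f = 0.01862, h_2 = f(L/D)V²/2g = 1.467 m
Series → Q common, losses add: H = Σh = 32.93 m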